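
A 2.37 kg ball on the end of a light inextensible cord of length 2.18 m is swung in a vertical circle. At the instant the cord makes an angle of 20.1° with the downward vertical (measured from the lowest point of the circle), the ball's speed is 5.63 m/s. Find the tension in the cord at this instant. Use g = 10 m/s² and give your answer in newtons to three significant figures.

56.7 N

Take the radial direction toward the centre of the circle as positive. The component of the weight along the string toward the centre is −mg cos φ (φ measured from the bottom), so Newton's second law along the string gives T − mg cos φ = m v²/r.
cos 20.1° = 0.9391, so T = m(v²/r + g cos φ) = 2.37 × ((5.63)²/2.18 + 10.0 × 0.9391) = 2.37 × (14.54 + (9.391)) = 2.37 × 23.93 = 56.72 N.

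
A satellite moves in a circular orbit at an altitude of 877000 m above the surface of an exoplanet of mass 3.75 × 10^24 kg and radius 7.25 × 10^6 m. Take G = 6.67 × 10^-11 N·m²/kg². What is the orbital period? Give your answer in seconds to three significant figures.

9200 s

r = R + h = 7.25 × 10^6 + 877000 = 8.127 × 10^6 m. Gravity provides the centripetal force: G M m / r² = m v² / r ⇒ v = √(GM/r) = 5548 m/s.
T = 2πr/v = 2π × 8.127 × 10^6 / 5548 = 9204 s.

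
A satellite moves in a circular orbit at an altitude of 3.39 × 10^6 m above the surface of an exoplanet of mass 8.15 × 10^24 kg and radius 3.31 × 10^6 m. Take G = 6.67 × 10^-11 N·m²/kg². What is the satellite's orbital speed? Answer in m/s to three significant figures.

Orbital radius r = R + h = 3.31 × 10^6 + 3.39 × 10^6 = 6.700 × 10^6 m.
Gravity supplies the centripetal force: G M m / r² = m v² / r, so v = √(GM/r).
v = √(6.67 × 10^-11 × 8.15 × 10^24 / 6.700 × 10^6) = √(8.114 × 10^7) = 9008 m/s.

9010 m/s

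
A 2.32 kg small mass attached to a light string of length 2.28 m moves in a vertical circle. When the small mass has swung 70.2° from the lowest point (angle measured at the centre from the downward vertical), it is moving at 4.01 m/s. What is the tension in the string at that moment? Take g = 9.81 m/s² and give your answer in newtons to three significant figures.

24.1 N

Take the radial direction toward the centre of the circle as positive. The component of the weight along the string toward the centre is −mg cos φ (φ measured from the bottom), so Newton's second law along the string gives T − mg cos φ = m v²/r.
cos 70.2° = 0.3387, so T = m(v²/r + g cos φ) = 2.32 × ((4.01)²/2.28 + 9.81 × 0.3387) = 2.32 × (7.053 + (3.323)) = 2.32 × 10.38 = 24.07 N.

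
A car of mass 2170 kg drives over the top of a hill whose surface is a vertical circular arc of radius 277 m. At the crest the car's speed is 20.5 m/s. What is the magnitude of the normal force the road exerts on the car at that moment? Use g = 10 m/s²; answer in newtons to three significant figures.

18400 N

At the crest the centripetal acceleration points downward (toward the centre of the arc), so mg − N = mv²/r.
N = m(g − v²/r) = 2170 × (10.0 − (20.5)²/277) = 2170 × (10.0 − 1.517) = 2170 × 8.483 = 18410 N.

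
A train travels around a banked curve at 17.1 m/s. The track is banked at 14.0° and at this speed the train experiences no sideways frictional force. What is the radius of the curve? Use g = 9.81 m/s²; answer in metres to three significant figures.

120 m

Frictionless banking: tanθ = v²/(rg), so r = v²/(g tanθ).
r = (17.1)²/(9.81 × tan 14.0°) = 292.4/(9.81 × 0.2493) = 292.4/2.446 = 119.6 m.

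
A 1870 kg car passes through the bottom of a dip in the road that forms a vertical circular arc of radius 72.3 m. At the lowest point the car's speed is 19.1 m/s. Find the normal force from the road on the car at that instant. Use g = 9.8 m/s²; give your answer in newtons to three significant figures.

At the lowest point, N points up (toward the centre) and the weight mg points down (away from the centre), so the net inward force is N − mg = mv²/r.
N = m(v²/r + g) = 1870 × ((19.1)²/72.3 + 9.8) = 1870 × (5.046 + 9.8) = 1870 × 14.85 = 27760 N.

27800 N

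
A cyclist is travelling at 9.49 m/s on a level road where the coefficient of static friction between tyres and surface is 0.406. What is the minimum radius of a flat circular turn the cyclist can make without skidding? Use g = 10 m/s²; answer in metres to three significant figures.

22.2 m

At the limit, μ_s m g = m v²/r, so r_min = v²/(μ_s g) = (9.49)²/(0.406 × 10.0) = 90.06/4.060 = 22.18 m.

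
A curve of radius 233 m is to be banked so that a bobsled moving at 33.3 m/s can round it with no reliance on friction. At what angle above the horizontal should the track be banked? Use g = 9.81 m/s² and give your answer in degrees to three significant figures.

25.9°

With no friction, the horizontal component of the normal force provides the centripetal force: N sinθ = mv²/r, while N cosθ = mg vertically.
Dividing: tanθ = v²/(r g) = (33.3)²/(233 × 9.81) = 1109/2286 = 0.4851.
θ = arctan(0.4851) = 25.88°.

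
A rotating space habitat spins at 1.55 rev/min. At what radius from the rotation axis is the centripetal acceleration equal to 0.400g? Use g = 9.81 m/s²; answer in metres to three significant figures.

ω = 1.55 rev/min × 2π/60 = 0.1623 rad/s.
a_c = ω²r = 0.400g ⇒ r = 0.400 × 9.81 / (0.1623)² = 3.924/0.02635 = 148.9 m.

149 m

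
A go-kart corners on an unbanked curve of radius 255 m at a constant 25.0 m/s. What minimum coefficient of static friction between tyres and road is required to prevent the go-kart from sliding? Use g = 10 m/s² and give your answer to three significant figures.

Friction provides the centripetal force: μ_s m g = m v²/r, so μ_s = v²/(g r) = (25.00)²/(10.0 × 255) = 625.0/2550 = 0.2451.

0.245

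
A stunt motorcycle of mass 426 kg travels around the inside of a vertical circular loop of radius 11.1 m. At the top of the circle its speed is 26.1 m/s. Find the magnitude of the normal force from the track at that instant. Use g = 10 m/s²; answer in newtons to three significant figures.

21900 N

At the top, both N and the weight mg point inward (toward the centre), so N + mg = mv²/r.
N = m(v²/r − g) = 426 × ((26.1)²/11.1 − 10.0) = 426 × (61.37 − 10.0) = 426 × 51.37 = 21880 N.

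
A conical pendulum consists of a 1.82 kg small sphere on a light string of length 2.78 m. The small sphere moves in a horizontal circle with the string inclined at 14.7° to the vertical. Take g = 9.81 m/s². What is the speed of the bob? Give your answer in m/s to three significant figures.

1.35 m/s

The radius of the circle is r = L sinθ = 2.78 × sin 14.7° = 0.7054 m.
Horizontally T sinθ = mv²/r and vertically T cosθ = mg, so tanθ = v²/(rg).
v = √(r g tanθ) = √(0.7054 × 9.81 × 0.2623) = √1.816 = 1.347 m/s.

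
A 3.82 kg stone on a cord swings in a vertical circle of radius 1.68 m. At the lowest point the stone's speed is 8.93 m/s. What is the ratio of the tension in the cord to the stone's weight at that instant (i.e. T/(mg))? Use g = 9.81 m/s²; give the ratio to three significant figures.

5.84

At the bottom, T − mg = mv²/r, so T = m(v²/r + g) and T/(mg) = v²/(rg) + 1 = (8.93)²/(1.68 × 9.81) + 1 = 4.839 + 1 = 5.839.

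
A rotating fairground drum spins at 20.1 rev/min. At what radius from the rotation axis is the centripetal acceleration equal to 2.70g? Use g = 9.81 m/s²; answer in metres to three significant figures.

5.98 m

ω = 20.1 rev/min × 2π/60 = 2.105 rad/s.
a_c = ω²r = 2.70g ⇒ r = 2.70 × 9.81 / (2.105)² = 26.49/4.430 = 5.978 m.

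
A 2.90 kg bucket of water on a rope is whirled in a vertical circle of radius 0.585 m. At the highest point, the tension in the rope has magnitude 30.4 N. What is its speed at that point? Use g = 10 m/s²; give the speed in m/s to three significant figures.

At the top, T + mg = mv²/r, so v = √(r(T/m + g)) = √(0.585 × (30.4/2.90 + 10.0)) = √(0.585 × 20.48) = √11.98 = 3.462 m/s.

3.46 m/s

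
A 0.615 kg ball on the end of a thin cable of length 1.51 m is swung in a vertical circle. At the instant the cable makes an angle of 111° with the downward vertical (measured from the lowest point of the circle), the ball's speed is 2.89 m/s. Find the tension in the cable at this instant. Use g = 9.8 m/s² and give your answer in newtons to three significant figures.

1.24 N

Take the radial direction toward the centre of the circle as positive. The component of the weight along the string toward the centre is −mg cos φ (φ measured from the bottom), so Newton's second law along the string gives T − mg cos φ = m v²/r.
cos 111° = -0.3584, so T = m(v²/r + g cos φ) = 0.615 × ((2.89)²/1.51 + 9.8 × -0.3584) = 0.615 × (5.531 + (-3.512)) = 0.615 × 2.019 = 1.242 N.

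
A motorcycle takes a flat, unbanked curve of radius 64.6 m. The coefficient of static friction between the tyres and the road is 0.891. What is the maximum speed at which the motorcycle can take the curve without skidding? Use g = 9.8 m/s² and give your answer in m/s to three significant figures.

23.8 m/s

Friction provides the centripetal force on a flat curve. At maximum speed it is at its limiting value: μ_s m g = m v²/r.
Mass cancels: v_max = √(μ_s g r) = √(0.891 × 9.8 × 64.6) = √564.1 = 23.75 m/s.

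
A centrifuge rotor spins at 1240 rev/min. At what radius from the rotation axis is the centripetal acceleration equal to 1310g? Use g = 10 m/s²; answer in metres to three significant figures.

0.777 m

ω = 1240 rev/min × 2π/60 = 129.9 rad/s.
a_c = ω²r = 1310g ⇒ r = 1310 × 10.0 / (129.9)² = 13100/16860 = 0.7769 m.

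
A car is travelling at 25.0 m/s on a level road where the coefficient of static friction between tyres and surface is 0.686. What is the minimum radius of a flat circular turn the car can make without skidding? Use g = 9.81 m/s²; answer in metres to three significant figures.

92.9 m

At the limit, μ_s m g = m v²/r, so r_min = v²/(μ_s g) = (25.0)²/(0.686 × 9.81) = 625.0/6.730 = 92.87 m.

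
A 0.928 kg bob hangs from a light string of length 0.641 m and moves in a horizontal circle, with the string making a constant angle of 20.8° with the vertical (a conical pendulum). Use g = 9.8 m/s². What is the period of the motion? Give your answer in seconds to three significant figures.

1.55 s

r = L sinθ = 0.2276 m. From T sinθ = mω²r and T cosθ = mg: tanθ = ω²r/g, so ω² = g tanθ / r = g/(L cosθ).
ω = √(g/(L cosθ)) = √(9.8/(0.641 × 0.9348)) = √16.35 = 4.044 rad/s.
Period = 2π/ω = 1.554 s.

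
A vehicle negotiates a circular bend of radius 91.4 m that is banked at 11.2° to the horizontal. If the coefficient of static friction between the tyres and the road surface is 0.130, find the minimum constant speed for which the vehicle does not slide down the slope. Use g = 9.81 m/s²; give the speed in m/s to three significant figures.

At the minimum speed, friction acts up the slope at its limiting value f = μN. Radially (horizontal, toward centre): N sinθ − μN cosθ = mv²/r. Vertically: N cosθ + μN sinθ = mg.
Dividing: v² = r g (sinθ − μcosθ)/(cosθ + μsinθ).
sinθ − μcosθ = 0.1942 − 0.130×0.9810 = 0.06671; cosθ + μsinθ = 0.9810 + 0.130×0.1942 = 1.006.
v² = 91.4 × 9.81 × 0.06671/1.006 = 59.45 m²/s², so v = 7.710 m/s.

7.71 m/s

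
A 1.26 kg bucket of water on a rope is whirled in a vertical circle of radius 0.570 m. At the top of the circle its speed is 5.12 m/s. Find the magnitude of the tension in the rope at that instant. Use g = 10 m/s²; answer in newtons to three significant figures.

45.3 N

At the top, both T and the weight mg point inward (toward the centre), so T + mg = mv²/r.
T = m(v²/r − g) = 1.26 × ((5.12)²/0.570 − 10.0) = 1.26 × (45.99 − 10.0) = 1.26 × 35.99 = 45.35 N.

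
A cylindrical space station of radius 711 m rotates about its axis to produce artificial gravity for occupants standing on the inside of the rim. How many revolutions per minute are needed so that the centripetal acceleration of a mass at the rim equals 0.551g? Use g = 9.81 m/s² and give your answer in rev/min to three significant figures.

Require ω²r = 0.551g, so ω = √(0.551 × 9.81/711) = 0.08719 rad/s.
In rev/min: ω × 60/(2π) = 0.08719 × 60/(2π) = 0.8326 rev/min.

0.833 rev/min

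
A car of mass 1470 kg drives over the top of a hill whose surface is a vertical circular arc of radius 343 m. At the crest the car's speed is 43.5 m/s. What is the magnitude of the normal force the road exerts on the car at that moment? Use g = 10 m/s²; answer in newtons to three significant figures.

At the crest the centripetal acceleration points downward (toward the centre of the arc), so mg − N = mv²/r.
N = m(g − v²/r) = 1470 × (10.0 − (43.5)²/343) = 1470 × (10.0 − 5.517) = 1470 × 4.483 = 6590 N.

6590 N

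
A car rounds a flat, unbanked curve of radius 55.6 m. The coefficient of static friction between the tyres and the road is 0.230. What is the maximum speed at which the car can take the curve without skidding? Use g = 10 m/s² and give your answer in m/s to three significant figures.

11.3 m/s

On a flat curve, static friction is the only horizontal force, so it must supply the full centripetal force: μ_s m g = m v²/r.
Mass cancels: v_max = √(μ_s g r) = √(0.230 × 10.0 × 55.6) = √127.9 = 11.31 m/s.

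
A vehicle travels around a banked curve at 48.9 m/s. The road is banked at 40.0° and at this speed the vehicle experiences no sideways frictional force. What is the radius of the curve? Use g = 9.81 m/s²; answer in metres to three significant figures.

290 m

Frictionless banking: tanθ = v²/(rg), so r = v²/(g tanθ).
r = (48.9)²/(9.81 × tan 40.0°) = 2391/(9.81 × 0.8391) = 2391/8.232 = 290.5 m.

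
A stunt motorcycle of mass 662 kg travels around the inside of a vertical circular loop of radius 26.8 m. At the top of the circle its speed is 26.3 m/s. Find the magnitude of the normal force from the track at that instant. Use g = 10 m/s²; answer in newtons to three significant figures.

10500 N

At the top, both N and the weight mg point inward (toward the centre), so N + mg = mv²/r.
N = m(v²/r − g) = 662 × ((26.3)²/26.8 − 10.0) = 662 × (25.81 − 10.0) = 662 × 15.81 = 10470 N.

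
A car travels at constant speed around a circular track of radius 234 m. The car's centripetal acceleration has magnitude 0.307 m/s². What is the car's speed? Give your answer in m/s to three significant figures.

a_c = v²/r ⇒ v = √(a_c · r) = √(0.307 × 234) = √71.84 = 8.476 m/s.

8.48 m/s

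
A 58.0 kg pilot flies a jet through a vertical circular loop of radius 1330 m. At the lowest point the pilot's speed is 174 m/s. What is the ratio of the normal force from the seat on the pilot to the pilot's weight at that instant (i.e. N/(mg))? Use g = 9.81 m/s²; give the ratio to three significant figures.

At the bottom, N − mg = mv²/r, so N = m(v²/r + g) and N/(mg) = v²/(rg) + 1 = (174)²/(1330 × 9.81) + 1 = 2.320 + 1 = 3.320.

3.32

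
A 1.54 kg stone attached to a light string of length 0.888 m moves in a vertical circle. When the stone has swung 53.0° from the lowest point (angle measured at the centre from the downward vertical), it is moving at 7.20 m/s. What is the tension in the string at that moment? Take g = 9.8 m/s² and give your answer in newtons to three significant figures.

Take the radial direction toward the centre of the circle as positive. The component of the weight along the string toward the centre is −mg cos φ (φ measured from the bottom), so Newton's second law along the string gives T − mg cos φ = m v²/r.
cos 53.0° = 0.6018, so T = m(v²/r + g cos φ) = 1.54 × ((7.20)²/0.888 + 9.8 × 0.6018) = 1.54 × (58.38 + (5.898)) = 1.54 × 64.28 = 98.99 N.

99.0 N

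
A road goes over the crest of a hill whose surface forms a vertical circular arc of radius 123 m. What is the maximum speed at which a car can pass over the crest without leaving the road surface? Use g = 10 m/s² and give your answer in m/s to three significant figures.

35.1 m/s

At the crest the centre of the circle is below the car, so the net downward (centripetal) force is mg − N = mv²/r.
The car leaves the road when N → 0, giving v_max = √(g r) = √(10.0 × 123) = 35.07 m/s.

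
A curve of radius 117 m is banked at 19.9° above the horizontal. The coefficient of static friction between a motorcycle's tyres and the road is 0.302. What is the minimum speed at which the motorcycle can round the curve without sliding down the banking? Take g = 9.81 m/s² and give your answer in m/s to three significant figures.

At the minimum speed, friction acts up the slope at its limiting value f = μN. Radially (horizontal, toward centre): N sinθ − μN cosθ = mv²/r. Vertically: N cosθ + μN sinθ = mg.
Dividing: v² = r g (sinθ − μcosθ)/(cosθ + μsinθ).
sinθ − μcosθ = 0.3404 − 0.302×0.9403 = 0.05641; cosθ + μsinθ = 0.9403 + 0.302×0.3404 = 1.043.
v² = 117 × 9.81 × 0.05641/1.043 = 62.07 m²/s², so v = 7.879 m/s.

7.88 m/s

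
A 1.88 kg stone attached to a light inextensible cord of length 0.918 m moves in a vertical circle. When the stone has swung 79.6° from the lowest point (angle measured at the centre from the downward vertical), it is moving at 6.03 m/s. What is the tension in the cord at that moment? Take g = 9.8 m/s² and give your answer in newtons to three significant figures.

Take the radial direction toward the centre of the circle as positive. The component of the weight along the string toward the centre is −mg cos φ (φ measured from the bottom), so Newton's second law along the string gives T − mg cos φ = m v²/r.
cos 79.6° = 0.1805, so T = m(v²/r + g cos φ) = 1.88 × ((6.03)²/0.918 + 9.8 × 0.1805) = 1.88 × (39.61 + (1.769)) = 1.88 × 41.38 = 77.79 N.

77.8 N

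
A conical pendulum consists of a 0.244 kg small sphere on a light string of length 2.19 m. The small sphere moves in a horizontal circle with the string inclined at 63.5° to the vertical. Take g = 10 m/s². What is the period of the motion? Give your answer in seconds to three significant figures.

r = L sinθ = 1.960 m. From T sinθ = mω²r and T cosθ = mg: tanθ = ω²r/g, so ω² = g tanθ / r = g/(L cosθ).
ω = √(g/(L cosθ)) = √(10.0/(2.19 × 0.4462)) = √10.23 = 3.199 rad/s.
Period = 2π/ω = 1.964 s.

1.96 s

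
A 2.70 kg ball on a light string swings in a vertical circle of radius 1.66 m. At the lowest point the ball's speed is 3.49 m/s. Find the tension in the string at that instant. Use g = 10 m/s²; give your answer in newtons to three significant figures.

At the lowest point, T points up (toward the centre) and the weight mg points down (away from the centre), so the net inward force is T − mg = mv²/r.
T = m(v²/r + g) = 2.70 × ((3.49)²/1.66 + 10.0) = 2.70 × (7.337 + 10.0) = 2.70 × 17.34 = 46.81 N.

46.8 N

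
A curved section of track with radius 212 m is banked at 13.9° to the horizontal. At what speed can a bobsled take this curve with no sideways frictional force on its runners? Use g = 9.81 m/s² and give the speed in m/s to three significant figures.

22.7 m/s

On a frictionless banked curve, N sinθ = mv²/r and N cosθ = mg, so tanθ = v²/(rg).
v = √(r g tanθ) = √(212 × 9.81 × tan 13.9°) = √(212 × 9.81 × 0.2475) = √514.7 = 22.69 m/s.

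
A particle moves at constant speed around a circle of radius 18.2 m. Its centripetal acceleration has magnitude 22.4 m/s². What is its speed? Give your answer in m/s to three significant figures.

20.2 m/s

a_c = v²/r ⇒ v = √(a_c · r) = √(22.4 × 18.2) = √407.7 = 20.19 m/s.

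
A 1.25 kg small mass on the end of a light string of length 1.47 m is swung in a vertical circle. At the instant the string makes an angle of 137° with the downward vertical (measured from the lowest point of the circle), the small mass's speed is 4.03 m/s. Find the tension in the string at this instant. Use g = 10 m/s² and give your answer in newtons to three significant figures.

4.67 N

Take the radial direction toward the centre of the circle as positive. The component of the weight along the string toward the centre is −mg cos φ (φ measured from the bottom), so Newton's second law along the string gives T − mg cos φ = m v²/r.
cos 137° = -0.7314, so T = m(v²/r + g cos φ) = 1.25 × ((4.03)²/1.47 + 10.0 × -0.7314) = 1.25 × (11.05 + (-7.314)) = 1.25 × 3.735 = 4.668 N.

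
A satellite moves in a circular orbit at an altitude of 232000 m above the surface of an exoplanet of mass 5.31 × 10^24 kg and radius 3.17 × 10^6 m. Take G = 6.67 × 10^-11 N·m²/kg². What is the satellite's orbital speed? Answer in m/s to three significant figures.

10200 m/s

Orbital radius r = R + h = 3.17 × 10^6 + 232000 = 3.402 × 10^6 m.
Gravity supplies the centripetal force: G M m / r² = m v² / r, so v = √(GM/r).
v = √(6.67 × 10^-11 × 5.31 × 10^24 / 3.402 × 10^6) = √(1.041 × 10^8) = 10200 m/s.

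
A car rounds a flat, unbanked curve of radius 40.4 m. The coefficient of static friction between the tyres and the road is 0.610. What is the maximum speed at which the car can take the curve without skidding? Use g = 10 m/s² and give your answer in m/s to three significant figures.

15.7 m/s

The only inward force on a level bend is static friction, so at the limit f_s = μ_s N = μ_s m g = m v²/r.
Mass cancels: v_max = √(μ_s g r) = √(0.610 × 10.0 × 40.4) = √246.4 = 15.70 m/s.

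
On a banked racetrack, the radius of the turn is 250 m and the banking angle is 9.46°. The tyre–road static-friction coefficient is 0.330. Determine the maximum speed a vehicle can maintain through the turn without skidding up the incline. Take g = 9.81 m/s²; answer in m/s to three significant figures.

At the maximum speed, friction acts down the slope at its limiting value f = μN. Radially (horizontal, toward centre): N sinθ + μN cosθ = mv²/r. Vertically: N cosθ − μN sinθ = mg.
Dividing: v² = r g (sinθ + μcosθ)/(cosθ − μsinθ).
sinθ + μcosθ = 0.1644 + 0.330×0.9864 = 0.4899; cosθ − μsinθ = 0.9864 − 0.330×0.1644 = 0.9322.
v² = 250 × 9.81 × 0.4899/0.9322 = 1289 m²/s², so v = 35.90 m/s.

35.9 m/s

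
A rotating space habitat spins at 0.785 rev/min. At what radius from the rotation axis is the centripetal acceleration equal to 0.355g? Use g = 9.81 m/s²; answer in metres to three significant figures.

515 m

ω = 0.785 rev/min × 2π/60 = 0.08221 rad/s.
a_c = ω²r = 0.355g ⇒ r = 0.355 × 9.81 / (0.08221)² = 3.483/0.006758 = 515.3 m.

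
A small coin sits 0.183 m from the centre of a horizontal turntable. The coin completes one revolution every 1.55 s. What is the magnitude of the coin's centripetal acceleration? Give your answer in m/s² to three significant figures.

v = 2πr/T = 2π × 0.183/1.55 = 0.7418 m/s.
a_c = v²/r = (0.7418)²/0.183 = 0.5503/0.183 = 3.007 m/s².

3.01 m/s²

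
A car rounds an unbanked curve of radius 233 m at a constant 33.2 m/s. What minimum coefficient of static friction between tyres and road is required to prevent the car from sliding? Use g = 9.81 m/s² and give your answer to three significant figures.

0.482

Friction provides the centripetal force: μ_s m g = m v²/r, so μ_s = v²/(g r) = (33.20)²/(9.81 × 233) = 1102/2286 = 0.4822.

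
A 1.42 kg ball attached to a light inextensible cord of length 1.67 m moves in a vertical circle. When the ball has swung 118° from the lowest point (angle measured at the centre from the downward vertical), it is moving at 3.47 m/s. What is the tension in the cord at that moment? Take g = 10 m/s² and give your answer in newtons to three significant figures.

3.57 N

Take the radial direction toward the centre of the circle as positive. The component of the weight along the string toward the centre is −mg cos φ (φ measured from the bottom), so Newton's second law along the string gives T − mg cos φ = m v²/r.
cos 118° = -0.4695, so T = m(v²/r + g cos φ) = 1.42 × ((3.47)²/1.67 + 10.0 × -0.4695) = 1.42 × (7.210 + (-4.695)) = 1.42 × 2.515 = 3.572 N.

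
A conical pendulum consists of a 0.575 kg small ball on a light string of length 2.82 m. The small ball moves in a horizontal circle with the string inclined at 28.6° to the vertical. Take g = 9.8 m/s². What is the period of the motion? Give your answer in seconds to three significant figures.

r = L sinθ = 1.350 m. From T sinθ = mω²r and T cosθ = mg: tanθ = ω²r/g, so ω² = g tanθ / r = g/(L cosθ).
ω = √(g/(L cosθ)) = √(9.8/(2.82 × 0.8780)) = √3.958 = 1.990 rad/s.
Period = 2π/ω = 3.158 s.

3.16 s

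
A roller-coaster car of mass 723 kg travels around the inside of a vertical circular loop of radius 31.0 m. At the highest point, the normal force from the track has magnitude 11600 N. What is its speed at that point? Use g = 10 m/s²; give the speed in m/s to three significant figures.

At the top, N + mg = mv²/r, so v = √(r(N/m + g)) = √(31.0 × (11600/723 + 10.0)) = √(31.0 × 26.04) = √807.4 = 28.41 m/s.

28.4 m/s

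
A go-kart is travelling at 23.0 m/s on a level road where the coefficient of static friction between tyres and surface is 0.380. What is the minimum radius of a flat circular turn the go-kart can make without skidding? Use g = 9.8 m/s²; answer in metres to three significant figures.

At the limit, μ_s m g = m v²/r, so r_min = v²/(μ_s g) = (23.0)²/(0.380 × 9.8) = 529.0/3.724 = 142.1 m.

142 m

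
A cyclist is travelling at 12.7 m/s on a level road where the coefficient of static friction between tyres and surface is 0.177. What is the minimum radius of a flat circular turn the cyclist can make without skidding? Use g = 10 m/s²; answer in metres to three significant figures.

91.1 m

At the limit, μ_s m g = m v²/r, so r_min = v²/(μ_s g) = (12.7)²/(0.177 × 10.0) = 161.3/1.770 = 91.12 m.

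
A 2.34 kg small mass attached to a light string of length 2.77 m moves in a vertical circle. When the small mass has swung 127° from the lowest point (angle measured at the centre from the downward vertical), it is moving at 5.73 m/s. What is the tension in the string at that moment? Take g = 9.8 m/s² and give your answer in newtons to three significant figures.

Take the radial direction toward the centre of the circle as positive. The component of the weight along the string toward the centre is −mg cos φ (φ measured from the bottom), so Newton's second law along the string gives T − mg cos φ = m v²/r.
cos 127° = -0.6018, so T = m(v²/r + g cos φ) = 2.34 × ((5.73)²/2.77 + 9.8 × -0.6018) = 2.34 × (11.85 + (-5.898)) = 2.34 × 5.955 = 13.94 N.

13.9 N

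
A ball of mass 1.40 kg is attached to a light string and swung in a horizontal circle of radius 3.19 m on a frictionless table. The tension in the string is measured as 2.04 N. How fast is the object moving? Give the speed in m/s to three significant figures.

T = m v²/r ⇒ v = √(T r / m) = √(2.04 × 3.19 / 1.40) = √4.648 = 2.156 m/s.

2.16 m/s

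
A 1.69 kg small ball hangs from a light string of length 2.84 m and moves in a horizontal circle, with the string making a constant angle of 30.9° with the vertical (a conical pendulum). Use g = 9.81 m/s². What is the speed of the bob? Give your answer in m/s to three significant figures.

2.93 m/s

The radius of the circle is r = L sinθ = 2.84 × sin 30.9° = 1.458 m.
Horizontally T sinθ = mv²/r and vertically T cosθ = mg, so tanθ = v²/(rg).
v = √(r g tanθ) = √(1.458 × 9.81 × 0.5985) = √8.563 = 2.926 m/s.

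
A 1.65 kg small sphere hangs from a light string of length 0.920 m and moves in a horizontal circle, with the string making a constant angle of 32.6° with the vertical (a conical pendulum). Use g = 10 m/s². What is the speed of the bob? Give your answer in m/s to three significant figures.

1.78 m/s

The radius of the circle is r = L sinθ = 0.920 × sin 32.6° = 0.4957 m.
Horizontally T sinθ = mv²/r and vertically T cosθ = mg, so tanθ = v²/(rg).
v = √(r g tanθ) = √(0.4957 × 10.0 × 0.6395) = √3.170 = 1.780 m/s.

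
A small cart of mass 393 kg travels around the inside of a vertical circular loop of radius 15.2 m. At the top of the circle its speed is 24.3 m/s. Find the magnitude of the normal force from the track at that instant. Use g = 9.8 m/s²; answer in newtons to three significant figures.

11400 N

At the top, both N and the weight mg point inward (toward the centre), so N + mg = mv²/r.
N = m(v²/r − g) = 393 × ((24.3)²/15.2 − 9.8) = 393 × (38.85 − 9.8) = 393 × 29.05 = 11420 N.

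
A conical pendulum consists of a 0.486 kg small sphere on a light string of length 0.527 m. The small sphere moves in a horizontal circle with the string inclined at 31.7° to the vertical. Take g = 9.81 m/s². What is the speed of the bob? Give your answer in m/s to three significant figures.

1.30 m/s

The radius of the circle is r = L sinθ = 0.527 × sin 31.7° = 0.2769 m.
Horizontally T sinθ = mv²/r and vertically T cosθ = mg, so tanθ = v²/(rg).
v = √(r g tanθ) = √(0.2769 × 9.81 × 0.6176) = √1.678 = 1.295 m/s.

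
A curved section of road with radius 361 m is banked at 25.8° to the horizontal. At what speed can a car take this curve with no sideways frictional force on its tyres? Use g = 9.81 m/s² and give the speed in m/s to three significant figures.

On a frictionless banked curve, N sinθ = mv²/r and N cosθ = mg, so tanθ = v²/(rg).
v = √(r g tanθ) = √(361 × 9.81 × tan 25.8°) = √(361 × 9.81 × 0.4834) = √1712 = 41.38 m/s.

41.4 m/s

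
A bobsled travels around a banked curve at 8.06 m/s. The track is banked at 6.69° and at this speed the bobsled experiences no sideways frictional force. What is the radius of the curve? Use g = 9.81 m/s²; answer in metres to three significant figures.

56.5 m

Frictionless banking: tanθ = v²/(rg), so r = v²/(g tanθ).
r = (8.06)²/(9.81 × tan 6.69°) = 64.96/(9.81 × 0.1173) = 64.96/1.151 = 56.46 m.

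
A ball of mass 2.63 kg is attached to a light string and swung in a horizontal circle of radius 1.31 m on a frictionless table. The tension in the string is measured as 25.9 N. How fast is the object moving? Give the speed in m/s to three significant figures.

3.59 m/s

T = m v²/r ⇒ v = √(T r / m) = √(25.9 × 1.31 / 2.63) = √12.90 = 3.592 m/s.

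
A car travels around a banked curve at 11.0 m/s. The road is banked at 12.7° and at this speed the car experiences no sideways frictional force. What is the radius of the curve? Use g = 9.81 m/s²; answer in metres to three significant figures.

54.7 m

Frictionless banking: tanθ = v²/(rg), so r = v²/(g tanθ).
r = (11.0)²/(9.81 × tan 12.7°) = 121.0/(9.81 × 0.2254) = 121.0/2.211 = 54.73 m.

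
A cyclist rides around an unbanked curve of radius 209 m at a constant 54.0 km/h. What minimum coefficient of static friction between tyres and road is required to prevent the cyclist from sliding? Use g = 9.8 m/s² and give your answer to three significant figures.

0.110

v = 54.0/3.6 = 15.00 m/s.
Friction provides the centripetal force: μ_s m g = m v²/r, so μ_s = v²/(g r) = (15.00)²/(9.8 × 209) = 225.0/2048 = 0.1099.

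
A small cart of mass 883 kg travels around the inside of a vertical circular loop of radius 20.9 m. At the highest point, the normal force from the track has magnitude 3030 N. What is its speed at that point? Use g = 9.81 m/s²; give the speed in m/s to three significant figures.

At the top, N + mg = mv²/r, so v = √(r(N/m + g)) = √(20.9 × (3030/883 + 9.81)) = √(20.9 × 13.24) = √276.7 = 16.64 m/s.

16.6 m/s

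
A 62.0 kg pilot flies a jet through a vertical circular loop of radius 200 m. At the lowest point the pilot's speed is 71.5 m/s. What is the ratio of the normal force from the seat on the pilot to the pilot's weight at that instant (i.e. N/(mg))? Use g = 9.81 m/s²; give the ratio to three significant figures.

3.61

At the bottom, N − mg = mv²/r, so N = m(v²/r + g) and N/(mg) = v²/(rg) + 1 = (71.5)²/(200 × 9.81) + 1 = 2.606 + 1 = 3.606.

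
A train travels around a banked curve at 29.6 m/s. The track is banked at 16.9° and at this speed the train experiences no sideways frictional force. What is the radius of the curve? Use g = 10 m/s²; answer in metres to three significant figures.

288 m

Frictionless banking: tanθ = v²/(rg), so r = v²/(g tanθ).
r = (29.6)²/(10.0 × tan 16.9°) = 876.2/(10.0 × 0.3038) = 876.2/3.038 = 288.4 m.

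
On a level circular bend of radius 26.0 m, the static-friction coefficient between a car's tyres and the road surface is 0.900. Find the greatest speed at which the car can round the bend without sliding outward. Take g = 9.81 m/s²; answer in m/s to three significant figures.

15.2 m/s

On a flat curve, static friction is the only horizontal force, so it must supply the full centripetal force: μ_s m g = m v²/r.
Mass cancels: v_max = √(μ_s g r) = √(0.900 × 9.81 × 26.0) = √229.6 = 15.15 m/s.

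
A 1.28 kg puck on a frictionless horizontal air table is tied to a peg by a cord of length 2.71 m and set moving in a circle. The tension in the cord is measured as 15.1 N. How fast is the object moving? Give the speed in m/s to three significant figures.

T = m v²/r ⇒ v = √(T r / m) = √(15.1 × 2.71 / 1.28) = √31.97 = 5.654 m/s.

5.65 m/s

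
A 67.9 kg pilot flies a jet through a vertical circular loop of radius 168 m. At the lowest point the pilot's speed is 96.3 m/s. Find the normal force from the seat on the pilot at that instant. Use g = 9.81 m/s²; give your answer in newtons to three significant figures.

4410 N

At the lowest point, N points up (toward the centre) and the weight mg points down (away from the centre), so the net inward force is N − mg = mv²/r.
N = m(v²/r + g) = 67.9 × ((96.3)²/168 + 9.81) = 67.9 × (55.20 + 9.81) = 67.9 × 65.01 = 4414 N.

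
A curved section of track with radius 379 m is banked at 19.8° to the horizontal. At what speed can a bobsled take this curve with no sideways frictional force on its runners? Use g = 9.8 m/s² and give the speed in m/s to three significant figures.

36.6 m/s

On a frictionless banked curve, N sinθ = mv²/r and N cosθ = mg, so tanθ = v²/(rg).
v = √(r g tanθ) = √(379 × 9.8 × tan 19.8°) = √(379 × 9.8 × 0.3600) = √1337 = 36.57 m/s.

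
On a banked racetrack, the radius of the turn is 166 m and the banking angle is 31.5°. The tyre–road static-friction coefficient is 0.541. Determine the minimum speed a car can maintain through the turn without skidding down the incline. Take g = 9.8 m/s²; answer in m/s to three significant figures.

9.37 m/s

At the minimum speed, friction acts up the slope at its limiting value f = μN. Radially (horizontal, toward centre): N sinθ − μN cosθ = mv²/r. Vertically: N cosθ + μN sinθ = mg.
Dividing: v² = r g (sinθ − μcosθ)/(cosθ + μsinθ).
sinθ − μcosθ = 0.5225 − 0.541×0.8526 = 0.06122; cosθ + μsinθ = 0.8526 + 0.541×0.5225 = 1.135.
v² = 166 × 9.8 × 0.06122/1.135 = 87.72 m²/s², so v = 9.366 m/s.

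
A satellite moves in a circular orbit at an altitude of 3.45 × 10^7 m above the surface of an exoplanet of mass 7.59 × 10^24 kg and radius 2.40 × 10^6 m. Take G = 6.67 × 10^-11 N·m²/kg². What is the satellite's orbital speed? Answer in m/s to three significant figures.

3700 m/s

Orbital radius r = R + h = 2.40 × 10^6 + 3.45 × 10^7 = 3.690 × 10^7 m.
Gravity supplies the centripetal force: G M m / r² = m v² / r, so v = √(GM/r).
v = √(6.67 × 10^-11 × 7.59 × 10^24 / 3.690 × 10^7) = √(1.372 × 10^7) = 3704 m/s.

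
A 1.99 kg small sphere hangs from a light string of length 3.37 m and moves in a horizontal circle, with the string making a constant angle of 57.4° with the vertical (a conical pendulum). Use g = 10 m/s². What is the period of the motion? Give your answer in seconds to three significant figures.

r = L sinθ = 2.839 m. From T sinθ = mω²r and T cosθ = mg: tanθ = ω²r/g, so ω² = g tanθ / r = g/(L cosθ).
ω = √(g/(L cosθ)) = √(10.0/(3.37 × 0.5388)) = √5.508 = 2.347 rad/s.
Period = 2π/ω = 2.677 s.

2.68 s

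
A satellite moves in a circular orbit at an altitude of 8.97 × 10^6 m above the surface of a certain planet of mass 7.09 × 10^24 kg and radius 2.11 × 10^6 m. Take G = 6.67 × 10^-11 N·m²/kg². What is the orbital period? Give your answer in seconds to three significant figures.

10700 s

r = R + h = 2.11 × 10^6 + 8.97 × 10^6 = 1.108 × 10^7 m. Gravity provides the centripetal force: G M m / r² = m v² / r ⇒ v = √(GM/r) = 6533 m/s.
T = 2πr/v = 2π × 1.108 × 10^7 / 6533 = 10660 s.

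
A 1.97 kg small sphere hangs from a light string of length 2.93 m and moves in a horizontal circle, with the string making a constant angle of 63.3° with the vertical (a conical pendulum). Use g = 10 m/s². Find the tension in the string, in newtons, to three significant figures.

Vertically the bob has no acceleration, so T cosθ = mg.
T = mg/cosθ = 1.97 × 10.0 / cos 63.3° = 19.70/0.4493 = 43.84 N.

43.8 N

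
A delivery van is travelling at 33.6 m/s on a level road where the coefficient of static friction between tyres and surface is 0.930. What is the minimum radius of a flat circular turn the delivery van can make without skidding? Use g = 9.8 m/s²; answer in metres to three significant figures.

At the limit, μ_s m g = m v²/r, so r_min = v²/(μ_s g) = (33.6)²/(0.930 × 9.8) = 1129/9.114 = 123.9 m.

124 m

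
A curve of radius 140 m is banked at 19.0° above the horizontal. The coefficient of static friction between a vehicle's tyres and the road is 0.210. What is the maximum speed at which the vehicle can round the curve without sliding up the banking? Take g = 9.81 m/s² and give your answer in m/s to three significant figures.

At the maximum speed, friction acts down the slope at its limiting value f = μN. Radially (horizontal, toward centre): N sinθ + μN cosθ = mv²/r. Vertically: N cosθ − μN sinθ = mg.
Dividing: v² = r g (sinθ + μcosθ)/(cosθ − μsinθ).
sinθ + μcosθ = 0.3256 + 0.210×0.9455 = 0.5241; cosθ − μsinθ = 0.9455 − 0.210×0.3256 = 0.8771.
v² = 140 × 9.81 × 0.5241/0.8771 = 820.7 m²/s², so v = 28.65 m/s.

28.6 m/s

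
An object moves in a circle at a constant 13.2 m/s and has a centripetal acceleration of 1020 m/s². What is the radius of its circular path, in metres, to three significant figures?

0.171 m

a_c = v²/r ⇒ r = v²/a_c = (13.2)²/1020 = 174.2/1020 = 0.1708 m.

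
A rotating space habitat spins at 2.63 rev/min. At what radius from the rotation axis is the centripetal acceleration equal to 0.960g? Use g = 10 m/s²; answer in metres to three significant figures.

127 m

ω = 2.63 rev/min × 2π/60 = 0.2754 rad/s.
a_c = ω²r = 0.960g ⇒ r = 0.960 × 10.0 / (0.2754)² = 9.600/0.07585 = 126.6 m.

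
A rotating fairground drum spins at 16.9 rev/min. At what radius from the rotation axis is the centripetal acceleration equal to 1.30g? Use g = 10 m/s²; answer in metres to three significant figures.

4.15 m

ω = 16.9 rev/min × 2π/60 = 1.770 rad/s.
a_c = ω²r = 1.30g ⇒ r = 1.30 × 10.0 / (1.770)² = 13.00/3.132 = 4.151 m.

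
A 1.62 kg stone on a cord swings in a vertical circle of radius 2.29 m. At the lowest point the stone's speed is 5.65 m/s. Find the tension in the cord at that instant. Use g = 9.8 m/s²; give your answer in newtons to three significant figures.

38.5 N

At the lowest point, T points up (toward the centre) and the weight mg points down (away from the centre), so the net inward force is T − mg = mv²/r.
T = m(v²/r + g) = 1.62 × ((5.65)²/2.29 + 9.8) = 1.62 × (13.94 + 9.8) = 1.62 × 23.74 = 38.46 N.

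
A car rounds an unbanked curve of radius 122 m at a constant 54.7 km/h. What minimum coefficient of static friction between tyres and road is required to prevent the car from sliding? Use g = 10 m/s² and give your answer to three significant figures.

v = 54.7/3.6 = 15.19 m/s.
Friction provides the centripetal force: μ_s m g = m v²/r, so μ_s = v²/(g r) = (15.19)²/(10.0 × 122) = 230.9/1220 = 0.1892.

0.189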